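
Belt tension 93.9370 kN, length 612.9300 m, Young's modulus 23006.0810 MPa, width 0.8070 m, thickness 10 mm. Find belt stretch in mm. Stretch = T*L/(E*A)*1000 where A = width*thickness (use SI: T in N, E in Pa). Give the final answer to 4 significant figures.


A = 0.8070 * 0.01 = 0.00807 m^2
Stretch = 93.9370*1000 * 612.9300 / (23006.0810e6 * 0.00807) * 1000
Stretch = 310.1 mm


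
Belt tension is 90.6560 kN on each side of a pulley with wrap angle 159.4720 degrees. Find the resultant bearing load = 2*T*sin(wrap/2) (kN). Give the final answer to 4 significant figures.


F = 2 * 90.6560 * sin(159.4720/2 deg)
F = 178.4 kN


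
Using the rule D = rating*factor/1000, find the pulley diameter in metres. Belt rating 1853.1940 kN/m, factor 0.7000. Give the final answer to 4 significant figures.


D = 1853.1940 * 0.7000 / 1000
D = 1.297 m


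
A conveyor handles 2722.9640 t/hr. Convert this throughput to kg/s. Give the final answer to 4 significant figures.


m_dot = 2722.9640 * 1000 / 3600
m_dot = 756.4 kg/s


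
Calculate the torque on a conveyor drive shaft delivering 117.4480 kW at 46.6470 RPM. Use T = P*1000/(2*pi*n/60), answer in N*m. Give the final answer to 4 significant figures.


omega = 2*pi*46.6470/60 = 4.88486 rad/s
T = 117.4480*1000 / 4.88486
T = 24040 N*m


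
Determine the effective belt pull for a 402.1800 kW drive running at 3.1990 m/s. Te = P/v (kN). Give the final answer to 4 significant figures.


Te = P / v = 402.1800 / 3.1990
Te = 125.7 kN


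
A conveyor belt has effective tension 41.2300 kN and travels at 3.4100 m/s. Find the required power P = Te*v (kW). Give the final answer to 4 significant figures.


P = Te * v = 41.2300 * 3.4100
P = 140.6 kW


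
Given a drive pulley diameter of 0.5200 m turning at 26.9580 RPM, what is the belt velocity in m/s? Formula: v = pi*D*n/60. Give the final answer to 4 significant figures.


v = pi * 0.5200 * 26.9580 / 60
v = 0.7340 m/s


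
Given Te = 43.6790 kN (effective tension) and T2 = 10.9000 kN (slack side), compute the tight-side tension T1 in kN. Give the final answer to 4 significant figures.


T1 = Te + T2 = 43.6790 + 10.9000
T1 = 54.58 kN


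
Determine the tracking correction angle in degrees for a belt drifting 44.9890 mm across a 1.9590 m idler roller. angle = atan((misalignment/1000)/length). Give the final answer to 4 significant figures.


misalign_m = 44.9890 / 1000 = 0.044989 m
angle = atan(0.044989 / 1.9590)
angle = 1.316 deg


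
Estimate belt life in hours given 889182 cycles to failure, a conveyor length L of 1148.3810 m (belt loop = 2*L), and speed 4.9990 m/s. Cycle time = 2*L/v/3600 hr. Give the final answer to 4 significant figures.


cycle_time = 2 * 1148.3810 / 4.9990 / 3600 = 0.127623 hr
life = 889182 * 0.127623 = 113500 hours


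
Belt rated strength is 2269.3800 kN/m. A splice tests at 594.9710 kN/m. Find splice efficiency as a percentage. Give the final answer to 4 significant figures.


Eff = 594.9710 / 2269.3800 * 100
Eff = 26.22 %


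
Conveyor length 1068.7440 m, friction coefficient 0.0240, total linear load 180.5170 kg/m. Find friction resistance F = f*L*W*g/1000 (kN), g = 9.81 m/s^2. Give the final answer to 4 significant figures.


F = 0.0240 * 1068.7440 * 180.5170 * 9.81 / 1000
F = 45.42 kN


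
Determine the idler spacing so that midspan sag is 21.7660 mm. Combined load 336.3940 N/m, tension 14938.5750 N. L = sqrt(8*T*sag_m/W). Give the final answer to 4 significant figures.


sag = 21.7660/1000 = 0.021766 m
L = sqrt(8 * 14938.5750 * 0.021766 / 336.3940)
L = 2.781 m


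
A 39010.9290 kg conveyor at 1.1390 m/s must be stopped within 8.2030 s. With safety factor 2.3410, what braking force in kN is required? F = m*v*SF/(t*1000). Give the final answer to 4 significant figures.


F = 39010.9290 * 1.1390 / 8.2030 * 2.3410 / 1000
F = 12.68 kN


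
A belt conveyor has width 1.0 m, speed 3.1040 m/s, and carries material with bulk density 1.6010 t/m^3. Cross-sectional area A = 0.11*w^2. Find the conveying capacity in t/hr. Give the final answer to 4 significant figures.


A = 0.11 * 1.0^2 = 0.11 m^2
C = 0.11 * 3.1040 * 1.6010 * 3600
C = 1968 t/hr


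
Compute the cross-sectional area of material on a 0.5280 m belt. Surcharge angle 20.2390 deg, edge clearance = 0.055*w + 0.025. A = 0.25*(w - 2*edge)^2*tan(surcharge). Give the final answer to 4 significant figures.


edge = 0.055*0.5280 + 0.025 = 0.05404 m
ew = 0.5280 - 2*0.05404 = 0.41992 m
A = 0.25 * 0.41992^2 * tan(20.2390 deg)
A = 0.01625 m^2


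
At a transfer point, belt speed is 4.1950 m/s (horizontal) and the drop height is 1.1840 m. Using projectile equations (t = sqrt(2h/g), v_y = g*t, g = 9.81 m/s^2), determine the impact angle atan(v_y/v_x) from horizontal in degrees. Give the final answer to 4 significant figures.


t = sqrt(2*1.1840/9.81) = 0.491311 s
v_y = 9.81 * 0.491311 = 4.81976 m/s
angle = atan(4.81976 / 4.1950) = 48.96 deg


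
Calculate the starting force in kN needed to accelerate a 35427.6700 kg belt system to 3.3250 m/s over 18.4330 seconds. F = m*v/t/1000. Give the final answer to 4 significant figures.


F = 35427.6700 * 3.3250 / 18.4330 / 1000
F = 6.391 kN


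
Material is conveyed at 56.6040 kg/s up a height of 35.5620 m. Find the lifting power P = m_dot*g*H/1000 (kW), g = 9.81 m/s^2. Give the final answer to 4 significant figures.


P = 56.6040 * 9.81 * 35.5620 / 1000
P = 19.75 kW


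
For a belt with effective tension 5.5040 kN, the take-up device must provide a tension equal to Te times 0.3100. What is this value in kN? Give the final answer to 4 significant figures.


T_tu = 5.5040 * 0.3100
T_tu = 1.706 kN


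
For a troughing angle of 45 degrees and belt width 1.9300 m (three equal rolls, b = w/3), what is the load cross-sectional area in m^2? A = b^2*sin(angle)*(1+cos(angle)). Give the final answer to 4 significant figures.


b = 1.9300/3 = 0.643333 m
A = 0.643333^2 * sin(45 deg) * (1 + cos(45 deg))
A = 0.4996 m^2


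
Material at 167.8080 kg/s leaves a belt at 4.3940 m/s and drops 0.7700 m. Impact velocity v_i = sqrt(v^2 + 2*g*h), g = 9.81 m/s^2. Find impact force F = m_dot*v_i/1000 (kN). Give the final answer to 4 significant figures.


v_i = sqrt(4.3940^2 + 2*9.81*0.7700) = 5.8664 m/s
F = 167.8080 * 5.8664 / 1000
F = 0.9844 kN


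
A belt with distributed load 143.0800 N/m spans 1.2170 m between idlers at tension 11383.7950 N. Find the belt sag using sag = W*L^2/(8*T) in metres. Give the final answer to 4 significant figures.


sag = 143.0800 * 1.2170^2 / (8 * 11383.7950)
sag = 0.002327 m


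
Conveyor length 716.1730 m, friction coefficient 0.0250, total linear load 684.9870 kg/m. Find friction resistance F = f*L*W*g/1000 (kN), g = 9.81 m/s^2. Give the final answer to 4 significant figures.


F = 0.0250 * 716.1730 * 684.9870 * 9.81 / 1000
F = 120.3 kN


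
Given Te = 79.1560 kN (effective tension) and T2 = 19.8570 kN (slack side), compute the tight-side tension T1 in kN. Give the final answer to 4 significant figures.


T1 = Te + T2 = 79.1560 + 19.8570
T1 = 99.01 kN


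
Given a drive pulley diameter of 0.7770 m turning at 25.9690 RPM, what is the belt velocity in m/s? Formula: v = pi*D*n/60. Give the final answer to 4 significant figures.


v = pi * 0.7770 * 25.9690 / 60
v = 1.057 m/s


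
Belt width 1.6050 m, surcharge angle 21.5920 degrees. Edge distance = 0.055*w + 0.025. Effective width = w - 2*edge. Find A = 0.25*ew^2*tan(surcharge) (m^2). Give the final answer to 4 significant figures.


edge = 0.055*1.6050 + 0.025 = 0.113275 m
ew = 1.6050 - 2*0.113275 = 1.37845 m
A = 0.25 * 1.37845^2 * tan(21.5920 deg)
A = 0.1880 m^2


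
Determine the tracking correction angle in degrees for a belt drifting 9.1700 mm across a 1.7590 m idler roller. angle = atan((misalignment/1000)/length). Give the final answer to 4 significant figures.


misalign_m = 9.1700 / 1000 = 0.009170 m
angle = atan(0.009170 / 1.7590)
angle = 0.2987 deg


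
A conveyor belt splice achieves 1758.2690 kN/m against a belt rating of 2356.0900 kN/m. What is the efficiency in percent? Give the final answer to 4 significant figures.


Eff = 1758.2690 / 2356.0900 * 100
Eff = 74.63 %


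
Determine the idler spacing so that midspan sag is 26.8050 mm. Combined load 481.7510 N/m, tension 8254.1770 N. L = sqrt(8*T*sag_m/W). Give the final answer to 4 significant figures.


sag = 26.8050/1000 = 0.026805 m
L = sqrt(8 * 8254.1770 * 0.026805 / 481.7510)
L = 1.917 m


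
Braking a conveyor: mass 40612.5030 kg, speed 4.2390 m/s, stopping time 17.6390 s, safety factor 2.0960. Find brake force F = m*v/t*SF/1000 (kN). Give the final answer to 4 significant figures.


F = 40612.5030 * 4.2390 / 17.6390 * 2.0960 / 1000
F = 20.46 kN


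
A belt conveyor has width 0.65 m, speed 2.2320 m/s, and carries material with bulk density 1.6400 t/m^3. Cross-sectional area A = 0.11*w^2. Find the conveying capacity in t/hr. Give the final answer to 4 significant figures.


A = 0.11 * 0.65^2 = 0.046475 m^2
C = 0.046475 * 2.2320 * 1.6400 * 3600
C = 612.4 t/hr


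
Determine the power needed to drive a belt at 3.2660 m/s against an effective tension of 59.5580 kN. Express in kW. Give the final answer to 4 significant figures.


P = Te * v = 59.5580 * 3.2660
P = 194.5 kW


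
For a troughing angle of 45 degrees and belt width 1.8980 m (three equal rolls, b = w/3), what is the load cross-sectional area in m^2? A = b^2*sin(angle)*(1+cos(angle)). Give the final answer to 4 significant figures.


b = 1.8980/3 = 0.632667 m
A = 0.632667^2 * sin(45 deg) * (1 + cos(45 deg))
A = 0.4832 m^2


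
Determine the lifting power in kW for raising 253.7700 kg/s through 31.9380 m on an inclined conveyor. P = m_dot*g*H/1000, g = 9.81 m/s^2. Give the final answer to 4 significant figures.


P = 253.7700 * 9.81 * 31.9380 / 1000
P = 79.51 kW


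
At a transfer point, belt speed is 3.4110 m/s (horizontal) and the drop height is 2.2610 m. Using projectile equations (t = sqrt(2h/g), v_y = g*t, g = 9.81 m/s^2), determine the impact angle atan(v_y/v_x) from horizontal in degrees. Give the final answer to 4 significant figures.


t = sqrt(2*2.2610/9.81) = 0.678939 s
v_y = 9.81 * 0.678939 = 6.66039 m/s
angle = atan(6.66039 / 3.4110) = 62.88 deg


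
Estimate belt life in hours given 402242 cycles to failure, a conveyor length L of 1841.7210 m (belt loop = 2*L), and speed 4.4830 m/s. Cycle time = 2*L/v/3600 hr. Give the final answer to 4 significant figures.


cycle_time = 2 * 1841.7210 / 4.4830 / 3600 = 0.228235 hr
life = 402242 * 0.228235 = 91810 hours


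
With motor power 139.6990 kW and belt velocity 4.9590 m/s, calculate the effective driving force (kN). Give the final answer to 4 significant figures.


Te = P / v = 139.6990 / 4.9590
Te = 28.17 kN


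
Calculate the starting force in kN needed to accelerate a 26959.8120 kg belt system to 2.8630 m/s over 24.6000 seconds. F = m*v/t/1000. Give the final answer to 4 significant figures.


F = 26959.8120 * 2.8630 / 24.6000 / 1000
F = 3.138 kN


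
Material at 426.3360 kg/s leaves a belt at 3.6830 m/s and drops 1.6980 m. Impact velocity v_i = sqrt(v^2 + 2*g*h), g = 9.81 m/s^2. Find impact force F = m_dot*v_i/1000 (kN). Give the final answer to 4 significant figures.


v_i = sqrt(3.6830^2 + 2*9.81*1.6980) = 6.84684 m/s
F = 426.3360 * 6.84684 / 1000
F = 2.919 kN


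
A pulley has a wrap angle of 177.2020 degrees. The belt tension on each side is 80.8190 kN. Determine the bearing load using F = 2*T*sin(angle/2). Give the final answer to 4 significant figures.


F = 2 * 80.8190 * sin(177.2020/2 deg)
F = 161.6 kN


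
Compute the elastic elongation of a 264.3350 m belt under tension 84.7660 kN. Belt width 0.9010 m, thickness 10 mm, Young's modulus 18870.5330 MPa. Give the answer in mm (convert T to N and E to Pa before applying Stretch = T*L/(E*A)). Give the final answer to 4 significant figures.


A = 0.9010 * 0.01 = 0.00901 m^2
Stretch = 84.7660*1000 * 264.3350 / (18870.5330e6 * 0.00901) * 1000
Stretch = 131.8 mm


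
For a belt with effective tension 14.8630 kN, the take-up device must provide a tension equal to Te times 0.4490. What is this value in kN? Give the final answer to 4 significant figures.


T_tu = 14.8630 * 0.4490
T_tu = 6.673 kN


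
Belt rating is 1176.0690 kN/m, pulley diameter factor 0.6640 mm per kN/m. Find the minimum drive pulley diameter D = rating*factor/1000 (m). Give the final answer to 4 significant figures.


D = 1176.0690 * 0.6640 / 1000
D = 0.7809 m


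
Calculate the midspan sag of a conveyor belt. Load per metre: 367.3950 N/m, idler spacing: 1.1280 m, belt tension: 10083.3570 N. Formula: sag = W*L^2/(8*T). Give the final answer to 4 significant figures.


sag = 367.3950 * 1.1280^2 / (8 * 10083.3570)
sag = 0.005795 m


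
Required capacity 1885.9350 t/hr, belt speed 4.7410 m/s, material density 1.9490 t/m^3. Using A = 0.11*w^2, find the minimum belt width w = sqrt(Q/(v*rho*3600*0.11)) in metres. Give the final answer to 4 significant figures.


A_req = 1885.9350 / (4.7410 * 1.9490 * 3600) = 0.0566947 m^2
w = sqrt(0.0566947 / 0.11)
w = 0.7179 m


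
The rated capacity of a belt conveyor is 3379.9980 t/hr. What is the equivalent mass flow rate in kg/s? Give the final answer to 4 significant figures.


m_dot = 3379.9980 * 1000 / 3600
m_dot = 938.9 kg/s


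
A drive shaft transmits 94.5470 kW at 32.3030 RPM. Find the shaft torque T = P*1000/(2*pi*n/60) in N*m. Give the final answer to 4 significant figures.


omega = 2*pi*32.3030/60 = 3.38276 rad/s
T = 94.5470*1000 / 3.38276
T = 27950 N*m


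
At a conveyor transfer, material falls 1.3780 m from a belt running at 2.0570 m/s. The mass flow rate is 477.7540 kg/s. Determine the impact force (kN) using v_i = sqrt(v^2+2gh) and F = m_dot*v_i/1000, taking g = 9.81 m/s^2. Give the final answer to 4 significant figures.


v_i = sqrt(2.0570^2 + 2*9.81*1.3780) = 5.59174 m/s
F = 477.7540 * 5.59174 / 1000
F = 2.671 kN


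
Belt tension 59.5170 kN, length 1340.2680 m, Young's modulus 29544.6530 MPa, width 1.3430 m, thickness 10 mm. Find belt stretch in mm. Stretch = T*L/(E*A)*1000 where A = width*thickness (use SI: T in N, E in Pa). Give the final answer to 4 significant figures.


A = 1.3430 * 0.01 = 0.01343 m^2
Stretch = 59.5170*1000 * 1340.2680 / (29544.6530e6 * 0.01343) * 1000
Stretch = 201.0 mm


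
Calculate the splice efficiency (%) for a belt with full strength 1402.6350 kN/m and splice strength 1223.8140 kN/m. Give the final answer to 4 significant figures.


Eff = 1223.8140 / 1402.6350 * 100
Eff = 87.25 %


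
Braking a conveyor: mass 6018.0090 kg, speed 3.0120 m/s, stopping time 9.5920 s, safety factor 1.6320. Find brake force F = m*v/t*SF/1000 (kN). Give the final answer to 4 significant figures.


F = 6018.0090 * 3.0120 / 9.5920 * 1.6320 / 1000
F = 3.084 kN


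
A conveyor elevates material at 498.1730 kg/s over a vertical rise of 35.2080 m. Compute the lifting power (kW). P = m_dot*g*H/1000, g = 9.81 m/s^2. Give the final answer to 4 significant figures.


P = 498.1730 * 9.81 * 35.2080 / 1000
P = 172.1 kW


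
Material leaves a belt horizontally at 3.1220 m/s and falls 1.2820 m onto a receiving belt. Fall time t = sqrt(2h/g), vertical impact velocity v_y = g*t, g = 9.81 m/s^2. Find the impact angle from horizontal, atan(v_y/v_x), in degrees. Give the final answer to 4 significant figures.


t = sqrt(2*1.2820/9.81) = 0.51124 s
v_y = 9.81 * 0.51124 = 5.01526 m/s
angle = atan(5.01526 / 3.1220) = 58.10 deg


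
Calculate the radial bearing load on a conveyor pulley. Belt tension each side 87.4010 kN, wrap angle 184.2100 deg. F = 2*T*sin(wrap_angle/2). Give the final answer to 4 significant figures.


F = 2 * 87.4010 * sin(184.2100/2 deg)
F = 174.7 kN


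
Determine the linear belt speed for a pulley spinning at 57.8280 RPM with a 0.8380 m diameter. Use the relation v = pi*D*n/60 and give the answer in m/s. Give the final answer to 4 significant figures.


v = pi * 0.8380 * 57.8280 / 60
v = 2.537 m/s


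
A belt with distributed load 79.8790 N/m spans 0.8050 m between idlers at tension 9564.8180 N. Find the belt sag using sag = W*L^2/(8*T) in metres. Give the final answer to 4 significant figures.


sag = 79.8790 * 0.8050^2 / (8 * 9564.8180)
sag = 0.0006765 m


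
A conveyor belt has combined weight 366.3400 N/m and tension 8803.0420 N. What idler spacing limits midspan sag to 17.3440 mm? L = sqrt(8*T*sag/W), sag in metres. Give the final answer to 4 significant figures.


sag = 17.3440/1000 = 0.017344 m
L = sqrt(8 * 8803.0420 * 0.017344 / 366.3400)
L = 1.826 m


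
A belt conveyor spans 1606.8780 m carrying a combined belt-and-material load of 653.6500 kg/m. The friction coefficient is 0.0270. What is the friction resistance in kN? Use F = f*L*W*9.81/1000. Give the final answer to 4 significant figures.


F = 0.0270 * 1606.8780 * 653.6500 * 9.81 / 1000
F = 278.2 kN


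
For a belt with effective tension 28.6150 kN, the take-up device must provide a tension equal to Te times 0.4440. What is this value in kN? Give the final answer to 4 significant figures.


T_tu = 28.6150 * 0.4440
T_tu = 12.71 kN


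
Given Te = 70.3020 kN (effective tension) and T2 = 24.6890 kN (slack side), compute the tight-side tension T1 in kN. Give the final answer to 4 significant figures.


T1 = Te + T2 = 70.3020 + 24.6890
T1 = 94.99 kN


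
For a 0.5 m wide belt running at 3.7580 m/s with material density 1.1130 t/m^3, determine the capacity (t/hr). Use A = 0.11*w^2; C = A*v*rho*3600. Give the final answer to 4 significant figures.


A = 0.11 * 0.5^2 = 0.0275 m^2
C = 0.0275 * 3.7580 * 1.1130 * 3600
C = 414.1 t/hr


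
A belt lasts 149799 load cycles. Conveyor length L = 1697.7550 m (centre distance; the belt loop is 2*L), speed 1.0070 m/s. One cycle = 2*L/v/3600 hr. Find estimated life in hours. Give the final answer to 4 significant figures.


cycle_time = 2 * 1697.7550 / 1.0070 / 3600 = 0.936641 hr
life = 149799 * 0.936641 = 140300 hours


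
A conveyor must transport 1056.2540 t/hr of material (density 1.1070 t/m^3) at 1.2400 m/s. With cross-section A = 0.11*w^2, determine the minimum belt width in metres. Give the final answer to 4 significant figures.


A_req = 1056.2540 / (1.2400 * 1.1070 * 3600) = 0.213745 m^2
w = sqrt(0.213745 / 0.11)
w = 1.394 m


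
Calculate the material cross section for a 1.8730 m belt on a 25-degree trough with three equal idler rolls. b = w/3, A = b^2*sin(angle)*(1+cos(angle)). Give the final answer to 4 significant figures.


b = 1.8730/3 = 0.624333 m
A = 0.624333^2 * sin(25 deg) * (1 + cos(25 deg))
A = 0.3140 m^2


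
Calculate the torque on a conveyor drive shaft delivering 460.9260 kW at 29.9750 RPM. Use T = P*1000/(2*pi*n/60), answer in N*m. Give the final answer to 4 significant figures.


omega = 2*pi*29.9750/60 = 3.13897 rad/s
T = 460.9260*1000 / 3.13897
T = 146800 N*m


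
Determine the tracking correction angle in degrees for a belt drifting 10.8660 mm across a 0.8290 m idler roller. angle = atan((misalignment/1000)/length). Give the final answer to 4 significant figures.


misalign_m = 10.8660 / 1000 = 0.010866 m
angle = atan(0.010866 / 0.8290)
angle = 0.7510 deg


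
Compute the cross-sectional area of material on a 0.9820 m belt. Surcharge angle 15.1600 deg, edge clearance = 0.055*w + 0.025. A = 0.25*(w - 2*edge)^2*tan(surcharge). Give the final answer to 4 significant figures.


edge = 0.055*0.9820 + 0.025 = 0.07901 m
ew = 0.9820 - 2*0.07901 = 0.82398 m
A = 0.25 * 0.82398^2 * tan(15.1600 deg)
A = 0.04599 m^2


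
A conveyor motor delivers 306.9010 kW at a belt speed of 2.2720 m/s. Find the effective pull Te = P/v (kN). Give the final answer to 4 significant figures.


Te = P / v = 306.9010 / 2.2720
Te = 135.1 kN


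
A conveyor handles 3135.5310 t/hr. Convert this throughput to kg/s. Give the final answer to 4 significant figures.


m_dot = 3135.5310 * 1000 / 3600
m_dot = 871.0 kg/s


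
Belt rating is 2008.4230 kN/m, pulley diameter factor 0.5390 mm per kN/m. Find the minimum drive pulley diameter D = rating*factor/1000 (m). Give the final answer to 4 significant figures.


D = 2008.4230 * 0.5390 / 1000
D = 1.083 m


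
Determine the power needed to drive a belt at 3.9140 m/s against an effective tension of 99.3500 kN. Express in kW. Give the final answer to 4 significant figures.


P = Te * v = 99.3500 * 3.9140
P = 388.9 kW


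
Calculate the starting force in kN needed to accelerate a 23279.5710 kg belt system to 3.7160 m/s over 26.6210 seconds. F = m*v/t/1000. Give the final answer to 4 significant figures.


F = 23279.5710 * 3.7160 / 26.6210 / 1000
F = 3.250 kN


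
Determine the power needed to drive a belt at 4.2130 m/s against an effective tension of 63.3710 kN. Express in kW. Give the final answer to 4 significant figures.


P = Te * v = 63.3710 * 4.2130
P = 267.0 kW


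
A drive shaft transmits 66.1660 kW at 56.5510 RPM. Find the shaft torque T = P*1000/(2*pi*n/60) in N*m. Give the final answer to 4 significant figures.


omega = 2*pi*56.5510/60 = 5.92201 rad/s
T = 66.1660*1000 / 5.92201
T = 11170 N*m


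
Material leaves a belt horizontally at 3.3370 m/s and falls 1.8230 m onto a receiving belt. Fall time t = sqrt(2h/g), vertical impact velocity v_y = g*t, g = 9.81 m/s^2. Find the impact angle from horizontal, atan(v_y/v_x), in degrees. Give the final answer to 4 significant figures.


t = sqrt(2*1.8230/9.81) = 0.609641 s
v_y = 9.81 * 0.609641 = 5.98058 m/s
angle = atan(5.98058 / 3.3370) = 60.84 deg


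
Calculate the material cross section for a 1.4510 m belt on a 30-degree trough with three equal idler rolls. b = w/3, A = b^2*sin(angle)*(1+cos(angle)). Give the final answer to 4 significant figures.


b = 1.4510/3 = 0.483667 m
A = 0.483667^2 * sin(30 deg) * (1 + cos(30 deg))
A = 0.2183 m^2


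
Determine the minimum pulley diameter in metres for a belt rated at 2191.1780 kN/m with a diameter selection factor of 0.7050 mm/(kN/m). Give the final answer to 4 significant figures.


D = 2191.1780 * 0.7050 / 1000
D = 1.545 m


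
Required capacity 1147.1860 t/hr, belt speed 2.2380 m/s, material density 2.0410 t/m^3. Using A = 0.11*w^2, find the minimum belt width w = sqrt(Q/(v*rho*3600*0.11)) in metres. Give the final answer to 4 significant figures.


A_req = 1147.1860 / (2.2380 * 2.0410 * 3600) = 0.0697635 m^2
w = sqrt(0.0697635 / 0.11)
w = 0.7964 m


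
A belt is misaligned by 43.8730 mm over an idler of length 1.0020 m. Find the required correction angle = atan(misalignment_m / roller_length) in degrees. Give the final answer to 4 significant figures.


misalign_m = 43.8730 / 1000 = 0.043873 m
angle = atan(0.043873 / 1.0020)
angle = 2.507 deg


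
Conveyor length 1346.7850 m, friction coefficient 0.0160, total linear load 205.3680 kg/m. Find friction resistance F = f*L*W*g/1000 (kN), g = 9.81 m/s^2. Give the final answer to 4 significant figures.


F = 0.0160 * 1346.7850 * 205.3680 * 9.81 / 1000
F = 43.41 kN


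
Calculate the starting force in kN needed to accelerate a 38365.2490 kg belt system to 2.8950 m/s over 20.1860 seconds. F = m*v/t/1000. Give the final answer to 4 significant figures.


F = 38365.2490 * 2.8950 / 20.1860 / 1000
F = 5.502 kN


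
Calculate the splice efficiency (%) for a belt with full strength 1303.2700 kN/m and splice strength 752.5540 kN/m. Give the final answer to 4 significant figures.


Eff = 752.5540 / 1303.2700 * 100
Eff = 57.74 %


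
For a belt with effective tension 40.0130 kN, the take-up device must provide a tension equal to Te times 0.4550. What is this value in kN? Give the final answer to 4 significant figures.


T_tu = 40.0130 * 0.4550
T_tu = 18.21 kN


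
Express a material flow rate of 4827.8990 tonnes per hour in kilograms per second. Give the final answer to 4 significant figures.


m_dot = 4827.8990 * 1000 / 3600
m_dot = 1341 kg/s


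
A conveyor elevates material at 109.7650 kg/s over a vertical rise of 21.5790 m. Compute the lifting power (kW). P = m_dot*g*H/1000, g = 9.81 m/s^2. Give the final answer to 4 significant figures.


P = 109.7650 * 9.81 * 21.5790 / 1000
P = 23.24 kW


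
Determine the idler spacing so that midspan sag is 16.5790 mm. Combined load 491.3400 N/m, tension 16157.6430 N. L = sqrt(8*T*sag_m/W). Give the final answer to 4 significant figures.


sag = 16.5790/1000 = 0.016579 m
L = sqrt(8 * 16157.6430 * 0.016579 / 491.3400)
L = 2.088 m


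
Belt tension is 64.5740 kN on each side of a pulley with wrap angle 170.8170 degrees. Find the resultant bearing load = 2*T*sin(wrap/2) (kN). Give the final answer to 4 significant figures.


F = 2 * 64.5740 * sin(170.8170/2 deg)
F = 128.7 kN


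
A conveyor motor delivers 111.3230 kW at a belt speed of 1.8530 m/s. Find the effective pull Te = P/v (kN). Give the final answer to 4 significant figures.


Te = P / v = 111.3230 / 1.8530
Te = 60.08 kN


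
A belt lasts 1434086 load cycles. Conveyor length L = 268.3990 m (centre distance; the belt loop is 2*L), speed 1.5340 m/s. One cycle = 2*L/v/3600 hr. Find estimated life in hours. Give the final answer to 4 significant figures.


cycle_time = 2 * 268.3990 / 1.5340 / 3600 = 0.0972038 hr
life = 1434086 * 0.0972038 = 139400 hours


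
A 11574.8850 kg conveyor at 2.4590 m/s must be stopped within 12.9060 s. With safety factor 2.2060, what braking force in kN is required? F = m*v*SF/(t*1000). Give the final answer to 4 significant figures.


F = 11574.8850 * 2.4590 / 12.9060 * 2.2060 / 1000
F = 4.865 kN


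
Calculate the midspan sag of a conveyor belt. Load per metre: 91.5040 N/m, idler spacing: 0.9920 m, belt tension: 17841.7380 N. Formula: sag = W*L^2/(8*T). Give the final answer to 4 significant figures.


sag = 91.5040 * 0.9920^2 / (8 * 17841.7380)
sag = 0.0006309 m


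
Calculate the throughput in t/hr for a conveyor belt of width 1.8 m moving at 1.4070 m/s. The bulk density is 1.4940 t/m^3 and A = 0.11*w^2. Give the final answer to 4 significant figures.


A = 0.11 * 1.8^2 = 0.3564 m^2
C = 0.3564 * 1.4070 * 1.4940 * 3600
C = 2697 t/hr


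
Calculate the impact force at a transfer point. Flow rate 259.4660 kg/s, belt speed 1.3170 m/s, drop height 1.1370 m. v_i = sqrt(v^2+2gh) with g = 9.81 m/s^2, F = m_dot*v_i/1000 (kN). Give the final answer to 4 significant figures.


v_i = sqrt(1.3170^2 + 2*9.81*1.1370) = 4.90331 m/s
F = 259.4660 * 4.90331 / 1000
F = 1.272 kN


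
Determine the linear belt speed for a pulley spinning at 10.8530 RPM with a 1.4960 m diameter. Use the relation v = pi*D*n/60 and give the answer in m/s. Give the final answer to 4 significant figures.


v = pi * 1.4960 * 10.8530 / 60
v = 0.8501 m/s


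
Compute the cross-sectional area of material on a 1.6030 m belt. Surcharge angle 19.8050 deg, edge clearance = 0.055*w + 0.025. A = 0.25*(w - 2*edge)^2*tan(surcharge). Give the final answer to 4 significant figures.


edge = 0.055*1.6030 + 0.025 = 0.113165 m
ew = 1.6030 - 2*0.113165 = 1.37667 m
A = 0.25 * 1.37667^2 * tan(19.8050 deg)
A = 0.1706 m^2


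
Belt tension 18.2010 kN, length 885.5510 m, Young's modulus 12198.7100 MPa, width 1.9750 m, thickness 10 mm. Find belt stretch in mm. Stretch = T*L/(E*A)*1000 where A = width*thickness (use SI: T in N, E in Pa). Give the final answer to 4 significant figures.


A = 1.9750 * 0.01 = 0.01975 m^2
Stretch = 18.2010*1000 * 885.5510 / (12198.7100e6 * 0.01975) * 1000
Stretch = 66.90 mm


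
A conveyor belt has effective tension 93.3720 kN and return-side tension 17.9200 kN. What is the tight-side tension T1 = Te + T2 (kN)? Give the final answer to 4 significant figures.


T1 = Te + T2 = 93.3720 + 17.9200
T1 = 111.3 kN


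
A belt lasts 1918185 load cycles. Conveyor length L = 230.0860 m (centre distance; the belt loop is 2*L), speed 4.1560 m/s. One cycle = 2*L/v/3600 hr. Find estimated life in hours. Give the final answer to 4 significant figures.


cycle_time = 2 * 230.0860 / 4.1560 / 3600 = 0.0307569 hr
life = 1918185 * 0.0307569 = 59000 hours


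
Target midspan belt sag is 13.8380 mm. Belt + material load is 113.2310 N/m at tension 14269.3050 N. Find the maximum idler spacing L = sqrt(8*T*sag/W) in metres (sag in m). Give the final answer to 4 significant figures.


sag = 13.8380/1000 = 0.013838 m
L = sqrt(8 * 14269.3050 * 0.013838 / 113.2310)
L = 3.735 m


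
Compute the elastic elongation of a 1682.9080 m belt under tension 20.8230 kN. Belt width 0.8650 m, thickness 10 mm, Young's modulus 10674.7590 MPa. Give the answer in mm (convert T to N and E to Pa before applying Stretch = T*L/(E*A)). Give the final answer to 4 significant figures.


A = 0.8650 * 0.01 = 0.00865 m^2
Stretch = 20.8230*1000 * 1682.9080 / (10674.7590e6 * 0.00865) * 1000
Stretch = 379.5 mm


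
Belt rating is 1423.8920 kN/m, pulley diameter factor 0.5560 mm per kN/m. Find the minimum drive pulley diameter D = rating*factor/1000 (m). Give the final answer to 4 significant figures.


D = 1423.8920 * 0.5560 / 1000
D = 0.7917 m


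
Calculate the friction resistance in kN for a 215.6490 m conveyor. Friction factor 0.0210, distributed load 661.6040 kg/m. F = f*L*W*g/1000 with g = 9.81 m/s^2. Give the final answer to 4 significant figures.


F = 0.0210 * 215.6490 * 661.6040 * 9.81 / 1000
F = 29.39 kN


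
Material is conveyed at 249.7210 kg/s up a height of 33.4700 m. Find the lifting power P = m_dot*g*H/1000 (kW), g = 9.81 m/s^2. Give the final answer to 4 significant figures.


P = 249.7210 * 9.81 * 33.4700 / 1000
P = 81.99 kW


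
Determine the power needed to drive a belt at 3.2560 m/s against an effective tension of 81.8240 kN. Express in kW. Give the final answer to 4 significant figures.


P = Te * v = 81.8240 * 3.2560
P = 266.4 kW


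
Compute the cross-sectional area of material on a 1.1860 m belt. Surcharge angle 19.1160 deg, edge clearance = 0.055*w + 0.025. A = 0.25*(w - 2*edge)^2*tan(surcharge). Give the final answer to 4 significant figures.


edge = 0.055*1.1860 + 0.025 = 0.09023 m
ew = 1.1860 - 2*0.09023 = 1.00554 m
A = 0.25 * 1.00554^2 * tan(19.1160 deg)
A = 0.08761 m^2


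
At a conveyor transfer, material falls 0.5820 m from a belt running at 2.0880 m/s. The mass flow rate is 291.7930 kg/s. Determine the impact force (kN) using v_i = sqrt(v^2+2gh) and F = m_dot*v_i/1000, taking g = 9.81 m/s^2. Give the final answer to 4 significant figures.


v_i = sqrt(2.0880^2 + 2*9.81*0.5820) = 3.97223 m/s
F = 291.7930 * 3.97223 / 1000
F = 1.159 kN


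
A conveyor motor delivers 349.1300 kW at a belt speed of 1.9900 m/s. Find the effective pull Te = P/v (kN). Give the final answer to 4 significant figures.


Te = P / v = 349.1300 / 1.9900
Te = 175.4 kN


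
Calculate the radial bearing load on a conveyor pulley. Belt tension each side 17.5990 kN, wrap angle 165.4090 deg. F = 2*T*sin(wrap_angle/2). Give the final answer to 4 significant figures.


F = 2 * 17.5990 * sin(165.4090/2 deg)
F = 34.91 kN


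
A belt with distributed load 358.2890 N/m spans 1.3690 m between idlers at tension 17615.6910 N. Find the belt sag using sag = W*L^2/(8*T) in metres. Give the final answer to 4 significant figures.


sag = 358.2890 * 1.3690^2 / (8 * 17615.6910)
sag = 0.004765 m


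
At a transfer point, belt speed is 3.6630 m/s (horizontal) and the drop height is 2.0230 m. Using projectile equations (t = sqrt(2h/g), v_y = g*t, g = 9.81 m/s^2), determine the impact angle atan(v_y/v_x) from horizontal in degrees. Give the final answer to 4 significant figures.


t = sqrt(2*2.0230/9.81) = 0.642212 s
v_y = 9.81 * 0.642212 = 6.3001 m/s
angle = atan(6.3001 / 3.6630) = 59.83 deg


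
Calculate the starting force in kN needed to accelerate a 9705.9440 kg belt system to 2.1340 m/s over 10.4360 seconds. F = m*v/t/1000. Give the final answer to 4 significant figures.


F = 9705.9440 * 2.1340 / 10.4360 / 1000
F = 1.985 kN


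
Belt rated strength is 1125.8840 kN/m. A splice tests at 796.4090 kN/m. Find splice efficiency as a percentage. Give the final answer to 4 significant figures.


Eff = 796.4090 / 1125.8840 * 100
Eff = 70.74 %


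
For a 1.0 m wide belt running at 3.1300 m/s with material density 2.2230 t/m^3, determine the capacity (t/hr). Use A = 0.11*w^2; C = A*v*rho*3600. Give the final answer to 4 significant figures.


A = 0.11 * 1.0^2 = 0.11 m^2
C = 0.11 * 3.1300 * 2.2230 * 3600
C = 2755 t/hr


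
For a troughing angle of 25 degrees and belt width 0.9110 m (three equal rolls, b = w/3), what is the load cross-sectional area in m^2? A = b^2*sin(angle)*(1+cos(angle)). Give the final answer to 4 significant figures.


b = 0.9110/3 = 0.303667 m
A = 0.303667^2 * sin(25 deg) * (1 + cos(25 deg))
A = 0.07429 m^2


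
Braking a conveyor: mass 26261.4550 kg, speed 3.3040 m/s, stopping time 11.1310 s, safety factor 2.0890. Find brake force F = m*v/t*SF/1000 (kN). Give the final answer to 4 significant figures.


F = 26261.4550 * 3.3040 / 11.1310 * 2.0890 / 1000
F = 16.28 kN


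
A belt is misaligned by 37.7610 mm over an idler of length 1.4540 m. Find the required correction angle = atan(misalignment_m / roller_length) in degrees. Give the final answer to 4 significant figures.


misalign_m = 37.7610 / 1000 = 0.037761 m
angle = atan(0.037761 / 1.4540)
angle = 1.488 deg


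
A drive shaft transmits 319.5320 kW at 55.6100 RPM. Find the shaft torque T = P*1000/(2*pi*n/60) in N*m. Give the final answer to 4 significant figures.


omega = 2*pi*55.6100/60 = 5.82347 rad/s
T = 319.5320*1000 / 5.82347
T = 54870 N*m


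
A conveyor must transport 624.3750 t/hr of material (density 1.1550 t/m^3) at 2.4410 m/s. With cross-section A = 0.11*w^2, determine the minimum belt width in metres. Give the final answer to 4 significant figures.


A_req = 624.3750 / (2.4410 * 1.1550 * 3600) = 0.0615167 m^2
w = sqrt(0.0615167 / 0.11)
w = 0.7478 m


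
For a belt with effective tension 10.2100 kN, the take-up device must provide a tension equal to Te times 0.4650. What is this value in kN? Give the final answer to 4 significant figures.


T_tu = 10.2100 * 0.4650
T_tu = 4.748 kN


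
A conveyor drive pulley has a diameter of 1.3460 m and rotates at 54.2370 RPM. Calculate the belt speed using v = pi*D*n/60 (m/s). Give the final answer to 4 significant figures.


v = pi * 1.3460 * 54.2370 / 60
v = 3.822 m/s


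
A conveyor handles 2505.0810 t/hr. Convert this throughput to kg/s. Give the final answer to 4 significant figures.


m_dot = 2505.0810 * 1000 / 3600
m_dot = 695.9 kg/s


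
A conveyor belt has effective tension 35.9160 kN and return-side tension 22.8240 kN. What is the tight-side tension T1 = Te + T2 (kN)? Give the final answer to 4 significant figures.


T1 = Te + T2 = 35.9160 + 22.8240
T1 = 58.74 kN


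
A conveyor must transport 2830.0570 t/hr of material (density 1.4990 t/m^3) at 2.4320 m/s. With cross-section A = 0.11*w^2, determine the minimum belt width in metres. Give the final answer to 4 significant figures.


A_req = 2830.0570 / (2.4320 * 1.4990 * 3600) = 0.215639 m^2
w = sqrt(0.215639 / 0.11)
w = 1.400 m


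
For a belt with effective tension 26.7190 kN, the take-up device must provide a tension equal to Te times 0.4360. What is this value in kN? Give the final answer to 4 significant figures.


T_tu = 26.7190 * 0.4360
T_tu = 11.65 kN


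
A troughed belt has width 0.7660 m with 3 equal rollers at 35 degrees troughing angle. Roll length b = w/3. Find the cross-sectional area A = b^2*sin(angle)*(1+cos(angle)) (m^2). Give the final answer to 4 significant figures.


b = 0.7660/3 = 0.255333 m
A = 0.255333^2 * sin(35 deg) * (1 + cos(35 deg))
A = 0.06803 m^2


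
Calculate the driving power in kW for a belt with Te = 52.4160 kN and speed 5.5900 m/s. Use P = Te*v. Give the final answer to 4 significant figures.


P = Te * v = 52.4160 * 5.5900
P = 293.0 kW


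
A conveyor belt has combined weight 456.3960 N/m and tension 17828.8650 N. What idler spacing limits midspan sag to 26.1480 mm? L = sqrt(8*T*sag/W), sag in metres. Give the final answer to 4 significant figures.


sag = 26.1480/1000 = 0.026148 m
L = sqrt(8 * 17828.8650 * 0.026148 / 456.3960)
L = 2.859 m


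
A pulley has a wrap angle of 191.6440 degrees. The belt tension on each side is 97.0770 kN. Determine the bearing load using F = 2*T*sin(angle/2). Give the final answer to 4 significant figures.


F = 2 * 97.0770 * sin(191.6440/2 deg)
F = 193.2 kN


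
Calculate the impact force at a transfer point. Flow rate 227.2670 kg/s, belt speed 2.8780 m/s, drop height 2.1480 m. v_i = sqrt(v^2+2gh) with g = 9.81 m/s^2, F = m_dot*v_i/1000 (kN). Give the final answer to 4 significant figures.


v_i = sqrt(2.8780^2 + 2*9.81*2.1480) = 7.10117 m/s
F = 227.2670 * 7.10117 / 1000
F = 1.614 kN


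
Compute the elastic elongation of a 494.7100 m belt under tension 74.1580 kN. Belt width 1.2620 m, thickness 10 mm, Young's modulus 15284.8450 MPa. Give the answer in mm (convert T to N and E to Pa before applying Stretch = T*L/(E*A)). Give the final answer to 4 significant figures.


A = 1.2620 * 0.01 = 0.01262 m^2
Stretch = 74.1580*1000 * 494.7100 / (15284.8450e6 * 0.01262) * 1000
Stretch = 190.2 mm


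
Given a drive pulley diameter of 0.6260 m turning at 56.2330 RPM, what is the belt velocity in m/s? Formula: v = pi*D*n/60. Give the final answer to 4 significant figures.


v = pi * 0.6260 * 56.2330 / 60
v = 1.843 m/s


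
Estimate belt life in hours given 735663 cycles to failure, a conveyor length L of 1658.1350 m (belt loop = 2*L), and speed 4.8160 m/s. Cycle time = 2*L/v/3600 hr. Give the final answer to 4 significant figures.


cycle_time = 2 * 1658.1350 / 4.8160 / 3600 = 0.191276 hr
life = 735663 * 0.191276 = 140700 hours


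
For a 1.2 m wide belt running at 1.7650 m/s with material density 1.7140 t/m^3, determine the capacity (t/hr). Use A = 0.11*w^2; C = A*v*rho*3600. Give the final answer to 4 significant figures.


A = 0.11 * 1.2^2 = 0.1584 m^2
C = 0.1584 * 1.7650 * 1.7140 * 3600
C = 1725 t/hr


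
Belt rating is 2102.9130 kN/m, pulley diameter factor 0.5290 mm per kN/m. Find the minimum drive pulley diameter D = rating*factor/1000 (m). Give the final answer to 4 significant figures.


D = 2102.9130 * 0.5290 / 1000
D = 1.112 m


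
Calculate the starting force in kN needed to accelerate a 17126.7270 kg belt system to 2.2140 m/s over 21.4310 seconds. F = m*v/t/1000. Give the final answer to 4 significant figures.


F = 17126.7270 * 2.2140 / 21.4310 / 1000
F = 1.769 kN


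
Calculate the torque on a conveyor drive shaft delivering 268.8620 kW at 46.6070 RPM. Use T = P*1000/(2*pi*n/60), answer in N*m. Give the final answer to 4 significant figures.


omega = 2*pi*46.6070/60 = 4.88067 rad/s
T = 268.8620*1000 / 4.88067
T = 55090 N*m


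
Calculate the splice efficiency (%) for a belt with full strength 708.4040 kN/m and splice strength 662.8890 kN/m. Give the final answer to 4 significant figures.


Eff = 662.8890 / 708.4040 * 100
Eff = 93.57 %


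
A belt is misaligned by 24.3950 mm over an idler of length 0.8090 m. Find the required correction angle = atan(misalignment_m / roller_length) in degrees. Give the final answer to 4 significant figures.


misalign_m = 24.3950 / 1000 = 0.024395 m
angle = atan(0.024395 / 0.8090)
angle = 1.727 deg


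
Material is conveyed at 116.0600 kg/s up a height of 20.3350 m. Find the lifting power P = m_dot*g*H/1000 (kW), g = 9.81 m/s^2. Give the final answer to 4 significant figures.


P = 116.0600 * 9.81 * 20.3350 / 1000
P = 23.15 kW


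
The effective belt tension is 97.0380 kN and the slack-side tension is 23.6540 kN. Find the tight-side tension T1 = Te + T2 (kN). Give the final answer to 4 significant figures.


T1 = Te + T2 = 97.0380 + 23.6540
T1 = 120.7 kN
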